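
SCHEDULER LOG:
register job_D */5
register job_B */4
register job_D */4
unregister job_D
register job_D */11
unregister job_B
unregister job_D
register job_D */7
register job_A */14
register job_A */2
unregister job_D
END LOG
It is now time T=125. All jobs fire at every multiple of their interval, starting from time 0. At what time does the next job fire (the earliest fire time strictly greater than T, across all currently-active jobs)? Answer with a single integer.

Op 1: register job_D */5 -> active={job_D:*/5}
Op 2: register job_B */4 -> active={job_B:*/4, job_D:*/5}
Op 3: register job_D */4 -> active={job_B:*/4, job_D:*/4}
Op 4: unregister job_D -> active={job_B:*/4}
Op 5: register job_D */11 -> active={job_B:*/4, job_D:*/11}
Op 6: unregister job_B -> active={job_D:*/11}
Op 7: unregister job_D -> active={}
Op 8: register job_D */7 -> active={job_D:*/7}
Op 9: register job_A */14 -> active={job_A:*/14, job_D:*/7}
Op 10: register job_A */2 -> active={job_A:*/2, job_D:*/7}
Op 11: unregister job_D -> active={job_A:*/2}
  job_A: interval 2, next fire after T=125 is 126
Earliest fire time = 126 (job job_A)

Answer: 126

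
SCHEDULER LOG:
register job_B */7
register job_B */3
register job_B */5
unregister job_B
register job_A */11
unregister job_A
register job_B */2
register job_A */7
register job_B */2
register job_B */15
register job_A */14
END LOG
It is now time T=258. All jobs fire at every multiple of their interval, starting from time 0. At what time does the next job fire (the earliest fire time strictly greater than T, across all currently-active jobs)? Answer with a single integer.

Op 1: register job_B */7 -> active={job_B:*/7}
Op 2: register job_B */3 -> active={job_B:*/3}
Op 3: register job_B */5 -> active={job_B:*/5}
Op 4: unregister job_B -> active={}
Op 5: register job_A */11 -> active={job_A:*/11}
Op 6: unregister job_A -> active={}
Op 7: register job_B */2 -> active={job_B:*/2}
Op 8: register job_A */7 -> active={job_A:*/7, job_B:*/2}
Op 9: register job_B */2 -> active={job_A:*/7, job_B:*/2}
Op 10: register job_B */15 -> active={job_A:*/7, job_B:*/15}
Op 11: register job_A */14 -> active={job_A:*/14, job_B:*/15}
  job_A: interval 14, next fire after T=258 is 266
  job_B: interval 15, next fire after T=258 is 270
Earliest fire time = 266 (job job_A)

Answer: 266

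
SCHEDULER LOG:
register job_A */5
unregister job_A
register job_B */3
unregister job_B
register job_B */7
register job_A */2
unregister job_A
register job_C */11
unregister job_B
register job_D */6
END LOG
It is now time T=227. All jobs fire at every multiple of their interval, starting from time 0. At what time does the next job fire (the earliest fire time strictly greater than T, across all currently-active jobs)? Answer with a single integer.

Op 1: register job_A */5 -> active={job_A:*/5}
Op 2: unregister job_A -> active={}
Op 3: register job_B */3 -> active={job_B:*/3}
Op 4: unregister job_B -> active={}
Op 5: register job_B */7 -> active={job_B:*/7}
Op 6: register job_A */2 -> active={job_A:*/2, job_B:*/7}
Op 7: unregister job_A -> active={job_B:*/7}
Op 8: register job_C */11 -> active={job_B:*/7, job_C:*/11}
Op 9: unregister job_B -> active={job_C:*/11}
Op 10: register job_D */6 -> active={job_C:*/11, job_D:*/6}
  job_C: interval 11, next fire after T=227 is 231
  job_D: interval 6, next fire after T=227 is 228
Earliest fire time = 228 (job job_D)

Answer: 228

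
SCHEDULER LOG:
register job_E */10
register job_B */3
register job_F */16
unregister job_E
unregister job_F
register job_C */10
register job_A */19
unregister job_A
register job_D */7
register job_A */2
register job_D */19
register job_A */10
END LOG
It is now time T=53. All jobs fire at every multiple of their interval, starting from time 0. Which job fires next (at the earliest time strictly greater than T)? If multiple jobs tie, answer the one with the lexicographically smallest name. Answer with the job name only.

Answer: job_B

Derivation:
Op 1: register job_E */10 -> active={job_E:*/10}
Op 2: register job_B */3 -> active={job_B:*/3, job_E:*/10}
Op 3: register job_F */16 -> active={job_B:*/3, job_E:*/10, job_F:*/16}
Op 4: unregister job_E -> active={job_B:*/3, job_F:*/16}
Op 5: unregister job_F -> active={job_B:*/3}
Op 6: register job_C */10 -> active={job_B:*/3, job_C:*/10}
Op 7: register job_A */19 -> active={job_A:*/19, job_B:*/3, job_C:*/10}
Op 8: unregister job_A -> active={job_B:*/3, job_C:*/10}
Op 9: register job_D */7 -> active={job_B:*/3, job_C:*/10, job_D:*/7}
Op 10: register job_A */2 -> active={job_A:*/2, job_B:*/3, job_C:*/10, job_D:*/7}
Op 11: register job_D */19 -> active={job_A:*/2, job_B:*/3, job_C:*/10, job_D:*/19}
Op 12: register job_A */10 -> active={job_A:*/10, job_B:*/3, job_C:*/10, job_D:*/19}
  job_A: interval 10, next fire after T=53 is 60
  job_B: interval 3, next fire after T=53 is 54
  job_C: interval 10, next fire after T=53 is 60
  job_D: interval 19, next fire after T=53 is 57
Earliest = 54, winner (lex tiebreak) = job_B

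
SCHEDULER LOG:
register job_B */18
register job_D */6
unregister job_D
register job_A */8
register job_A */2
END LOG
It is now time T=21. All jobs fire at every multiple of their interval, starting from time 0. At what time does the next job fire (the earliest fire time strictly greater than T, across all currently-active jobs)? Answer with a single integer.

Op 1: register job_B */18 -> active={job_B:*/18}
Op 2: register job_D */6 -> active={job_B:*/18, job_D:*/6}
Op 3: unregister job_D -> active={job_B:*/18}
Op 4: register job_A */8 -> active={job_A:*/8, job_B:*/18}
Op 5: register job_A */2 -> active={job_A:*/2, job_B:*/18}
  job_A: interval 2, next fire after T=21 is 22
  job_B: interval 18, next fire after T=21 is 36
Earliest fire time = 22 (job job_A)

Answer: 22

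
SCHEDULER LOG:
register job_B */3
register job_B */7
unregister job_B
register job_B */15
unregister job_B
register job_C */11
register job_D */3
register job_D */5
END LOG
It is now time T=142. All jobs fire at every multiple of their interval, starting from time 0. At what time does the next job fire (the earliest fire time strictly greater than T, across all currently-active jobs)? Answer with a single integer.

Op 1: register job_B */3 -> active={job_B:*/3}
Op 2: register job_B */7 -> active={job_B:*/7}
Op 3: unregister job_B -> active={}
Op 4: register job_B */15 -> active={job_B:*/15}
Op 5: unregister job_B -> active={}
Op 6: register job_C */11 -> active={job_C:*/11}
Op 7: register job_D */3 -> active={job_C:*/11, job_D:*/3}
Op 8: register job_D */5 -> active={job_C:*/11, job_D:*/5}
  job_C: interval 11, next fire after T=142 is 143
  job_D: interval 5, next fire after T=142 is 145
Earliest fire time = 143 (job job_C)

Answer: 143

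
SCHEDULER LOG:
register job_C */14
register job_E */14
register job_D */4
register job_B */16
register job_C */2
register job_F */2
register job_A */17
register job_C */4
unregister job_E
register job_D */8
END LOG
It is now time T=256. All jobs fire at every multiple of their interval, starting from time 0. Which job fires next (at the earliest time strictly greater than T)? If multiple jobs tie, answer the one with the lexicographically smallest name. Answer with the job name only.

Answer: job_F

Derivation:
Op 1: register job_C */14 -> active={job_C:*/14}
Op 2: register job_E */14 -> active={job_C:*/14, job_E:*/14}
Op 3: register job_D */4 -> active={job_C:*/14, job_D:*/4, job_E:*/14}
Op 4: register job_B */16 -> active={job_B:*/16, job_C:*/14, job_D:*/4, job_E:*/14}
Op 5: register job_C */2 -> active={job_B:*/16, job_C:*/2, job_D:*/4, job_E:*/14}
Op 6: register job_F */2 -> active={job_B:*/16, job_C:*/2, job_D:*/4, job_E:*/14, job_F:*/2}
Op 7: register job_A */17 -> active={job_A:*/17, job_B:*/16, job_C:*/2, job_D:*/4, job_E:*/14, job_F:*/2}
Op 8: register job_C */4 -> active={job_A:*/17, job_B:*/16, job_C:*/4, job_D:*/4, job_E:*/14, job_F:*/2}
Op 9: unregister job_E -> active={job_A:*/17, job_B:*/16, job_C:*/4, job_D:*/4, job_F:*/2}
Op 10: register job_D */8 -> active={job_A:*/17, job_B:*/16, job_C:*/4, job_D:*/8, job_F:*/2}
  job_A: interval 17, next fire after T=256 is 272
  job_B: interval 16, next fire after T=256 is 272
  job_C: interval 4, next fire after T=256 is 260
  job_D: interval 8, next fire after T=256 is 264
  job_F: interval 2, next fire after T=256 is 258
Earliest = 258, winner (lex tiebreak) = job_F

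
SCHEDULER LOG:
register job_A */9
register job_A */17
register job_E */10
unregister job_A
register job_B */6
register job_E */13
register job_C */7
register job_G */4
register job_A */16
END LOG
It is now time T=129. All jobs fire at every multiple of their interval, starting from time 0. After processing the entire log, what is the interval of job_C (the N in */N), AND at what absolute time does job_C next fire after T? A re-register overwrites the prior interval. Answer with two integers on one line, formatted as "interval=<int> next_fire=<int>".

Answer: interval=7 next_fire=133

Derivation:
Op 1: register job_A */9 -> active={job_A:*/9}
Op 2: register job_A */17 -> active={job_A:*/17}
Op 3: register job_E */10 -> active={job_A:*/17, job_E:*/10}
Op 4: unregister job_A -> active={job_E:*/10}
Op 5: register job_B */6 -> active={job_B:*/6, job_E:*/10}
Op 6: register job_E */13 -> active={job_B:*/6, job_E:*/13}
Op 7: register job_C */7 -> active={job_B:*/6, job_C:*/7, job_E:*/13}
Op 8: register job_G */4 -> active={job_B:*/6, job_C:*/7, job_E:*/13, job_G:*/4}
Op 9: register job_A */16 -> active={job_A:*/16, job_B:*/6, job_C:*/7, job_E:*/13, job_G:*/4}
Final interval of job_C = 7
Next fire of job_C after T=129: (129//7+1)*7 = 133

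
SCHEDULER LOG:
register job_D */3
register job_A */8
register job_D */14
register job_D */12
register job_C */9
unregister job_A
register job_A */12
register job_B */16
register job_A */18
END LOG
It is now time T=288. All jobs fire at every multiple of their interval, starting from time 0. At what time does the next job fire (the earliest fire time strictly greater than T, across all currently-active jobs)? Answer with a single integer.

Answer: 297

Derivation:
Op 1: register job_D */3 -> active={job_D:*/3}
Op 2: register job_A */8 -> active={job_A:*/8, job_D:*/3}
Op 3: register job_D */14 -> active={job_A:*/8, job_D:*/14}
Op 4: register job_D */12 -> active={job_A:*/8, job_D:*/12}
Op 5: register job_C */9 -> active={job_A:*/8, job_C:*/9, job_D:*/12}
Op 6: unregister job_A -> active={job_C:*/9, job_D:*/12}
Op 7: register job_A */12 -> active={job_A:*/12, job_C:*/9, job_D:*/12}
Op 8: register job_B */16 -> active={job_A:*/12, job_B:*/16, job_C:*/9, job_D:*/12}
Op 9: register job_A */18 -> active={job_A:*/18, job_B:*/16, job_C:*/9, job_D:*/12}
  job_A: interval 18, next fire after T=288 is 306
  job_B: interval 16, next fire after T=288 is 304
  job_C: interval 9, next fire after T=288 is 297
  job_D: interval 12, next fire after T=288 is 300
Earliest fire time = 297 (job job_C)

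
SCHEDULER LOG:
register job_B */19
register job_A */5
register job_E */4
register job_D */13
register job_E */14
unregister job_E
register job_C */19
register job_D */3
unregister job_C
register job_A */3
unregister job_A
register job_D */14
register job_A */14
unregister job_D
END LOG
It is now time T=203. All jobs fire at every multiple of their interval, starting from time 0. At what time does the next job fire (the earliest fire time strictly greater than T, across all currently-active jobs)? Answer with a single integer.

Op 1: register job_B */19 -> active={job_B:*/19}
Op 2: register job_A */5 -> active={job_A:*/5, job_B:*/19}
Op 3: register job_E */4 -> active={job_A:*/5, job_B:*/19, job_E:*/4}
Op 4: register job_D */13 -> active={job_A:*/5, job_B:*/19, job_D:*/13, job_E:*/4}
Op 5: register job_E */14 -> active={job_A:*/5, job_B:*/19, job_D:*/13, job_E:*/14}
Op 6: unregister job_E -> active={job_A:*/5, job_B:*/19, job_D:*/13}
Op 7: register job_C */19 -> active={job_A:*/5, job_B:*/19, job_C:*/19, job_D:*/13}
Op 8: register job_D */3 -> active={job_A:*/5, job_B:*/19, job_C:*/19, job_D:*/3}
Op 9: unregister job_C -> active={job_A:*/5, job_B:*/19, job_D:*/3}
Op 10: register job_A */3 -> active={job_A:*/3, job_B:*/19, job_D:*/3}
Op 11: unregister job_A -> active={job_B:*/19, job_D:*/3}
Op 12: register job_D */14 -> active={job_B:*/19, job_D:*/14}
Op 13: register job_A */14 -> active={job_A:*/14, job_B:*/19, job_D:*/14}
Op 14: unregister job_D -> active={job_A:*/14, job_B:*/19}
  job_A: interval 14, next fire after T=203 is 210
  job_B: interval 19, next fire after T=203 is 209
Earliest fire time = 209 (job job_B)

Answer: 209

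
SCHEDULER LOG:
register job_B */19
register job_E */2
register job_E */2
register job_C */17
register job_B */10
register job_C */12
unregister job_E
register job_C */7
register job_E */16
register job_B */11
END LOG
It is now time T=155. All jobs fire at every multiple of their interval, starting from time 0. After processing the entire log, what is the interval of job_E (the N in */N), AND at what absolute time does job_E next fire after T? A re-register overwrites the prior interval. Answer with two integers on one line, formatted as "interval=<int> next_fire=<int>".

Op 1: register job_B */19 -> active={job_B:*/19}
Op 2: register job_E */2 -> active={job_B:*/19, job_E:*/2}
Op 3: register job_E */2 -> active={job_B:*/19, job_E:*/2}
Op 4: register job_C */17 -> active={job_B:*/19, job_C:*/17, job_E:*/2}
Op 5: register job_B */10 -> active={job_B:*/10, job_C:*/17, job_E:*/2}
Op 6: register job_C */12 -> active={job_B:*/10, job_C:*/12, job_E:*/2}
Op 7: unregister job_E -> active={job_B:*/10, job_C:*/12}
Op 8: register job_C */7 -> active={job_B:*/10, job_C:*/7}
Op 9: register job_E */16 -> active={job_B:*/10, job_C:*/7, job_E:*/16}
Op 10: register job_B */11 -> active={job_B:*/11, job_C:*/7, job_E:*/16}
Final interval of job_E = 16
Next fire of job_E after T=155: (155//16+1)*16 = 160

Answer: interval=16 next_fire=160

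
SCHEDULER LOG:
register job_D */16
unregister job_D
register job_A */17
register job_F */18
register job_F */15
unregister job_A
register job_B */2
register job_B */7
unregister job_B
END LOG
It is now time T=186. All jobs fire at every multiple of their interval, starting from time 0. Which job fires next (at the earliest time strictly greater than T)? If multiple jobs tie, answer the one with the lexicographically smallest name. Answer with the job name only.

Op 1: register job_D */16 -> active={job_D:*/16}
Op 2: unregister job_D -> active={}
Op 3: register job_A */17 -> active={job_A:*/17}
Op 4: register job_F */18 -> active={job_A:*/17, job_F:*/18}
Op 5: register job_F */15 -> active={job_A:*/17, job_F:*/15}
Op 6: unregister job_A -> active={job_F:*/15}
Op 7: register job_B */2 -> active={job_B:*/2, job_F:*/15}
Op 8: register job_B */7 -> active={job_B:*/7, job_F:*/15}
Op 9: unregister job_B -> active={job_F:*/15}
  job_F: interval 15, next fire after T=186 is 195
Earliest = 195, winner (lex tiebreak) = job_F

Answer: job_F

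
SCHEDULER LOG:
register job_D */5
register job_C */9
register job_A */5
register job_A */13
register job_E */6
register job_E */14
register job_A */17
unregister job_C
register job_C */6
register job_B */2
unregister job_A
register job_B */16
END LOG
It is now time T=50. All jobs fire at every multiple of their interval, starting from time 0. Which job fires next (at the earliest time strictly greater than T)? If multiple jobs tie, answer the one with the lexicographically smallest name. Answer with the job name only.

Answer: job_C

Derivation:
Op 1: register job_D */5 -> active={job_D:*/5}
Op 2: register job_C */9 -> active={job_C:*/9, job_D:*/5}
Op 3: register job_A */5 -> active={job_A:*/5, job_C:*/9, job_D:*/5}
Op 4: register job_A */13 -> active={job_A:*/13, job_C:*/9, job_D:*/5}
Op 5: register job_E */6 -> active={job_A:*/13, job_C:*/9, job_D:*/5, job_E:*/6}
Op 6: register job_E */14 -> active={job_A:*/13, job_C:*/9, job_D:*/5, job_E:*/14}
Op 7: register job_A */17 -> active={job_A:*/17, job_C:*/9, job_D:*/5, job_E:*/14}
Op 8: unregister job_C -> active={job_A:*/17, job_D:*/5, job_E:*/14}
Op 9: register job_C */6 -> active={job_A:*/17, job_C:*/6, job_D:*/5, job_E:*/14}
Op 10: register job_B */2 -> active={job_A:*/17, job_B:*/2, job_C:*/6, job_D:*/5, job_E:*/14}
Op 11: unregister job_A -> active={job_B:*/2, job_C:*/6, job_D:*/5, job_E:*/14}
Op 12: register job_B */16 -> active={job_B:*/16, job_C:*/6, job_D:*/5, job_E:*/14}
  job_B: interval 16, next fire after T=50 is 64
  job_C: interval 6, next fire after T=50 is 54
  job_D: interval 5, next fire after T=50 is 55
  job_E: interval 14, next fire after T=50 is 56
Earliest = 54, winner (lex tiebreak) = job_C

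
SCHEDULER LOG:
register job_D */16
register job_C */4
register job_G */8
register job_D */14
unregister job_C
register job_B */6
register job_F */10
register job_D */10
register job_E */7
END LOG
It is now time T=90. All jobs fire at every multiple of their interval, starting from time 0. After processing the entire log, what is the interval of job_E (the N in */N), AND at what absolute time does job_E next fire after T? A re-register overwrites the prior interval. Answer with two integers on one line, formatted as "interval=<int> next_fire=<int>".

Op 1: register job_D */16 -> active={job_D:*/16}
Op 2: register job_C */4 -> active={job_C:*/4, job_D:*/16}
Op 3: register job_G */8 -> active={job_C:*/4, job_D:*/16, job_G:*/8}
Op 4: register job_D */14 -> active={job_C:*/4, job_D:*/14, job_G:*/8}
Op 5: unregister job_C -> active={job_D:*/14, job_G:*/8}
Op 6: register job_B */6 -> active={job_B:*/6, job_D:*/14, job_G:*/8}
Op 7: register job_F */10 -> active={job_B:*/6, job_D:*/14, job_F:*/10, job_G:*/8}
Op 8: register job_D */10 -> active={job_B:*/6, job_D:*/10, job_F:*/10, job_G:*/8}
Op 9: register job_E */7 -> active={job_B:*/6, job_D:*/10, job_E:*/7, job_F:*/10, job_G:*/8}
Final interval of job_E = 7
Next fire of job_E after T=90: (90//7+1)*7 = 91

Answer: interval=7 next_fire=91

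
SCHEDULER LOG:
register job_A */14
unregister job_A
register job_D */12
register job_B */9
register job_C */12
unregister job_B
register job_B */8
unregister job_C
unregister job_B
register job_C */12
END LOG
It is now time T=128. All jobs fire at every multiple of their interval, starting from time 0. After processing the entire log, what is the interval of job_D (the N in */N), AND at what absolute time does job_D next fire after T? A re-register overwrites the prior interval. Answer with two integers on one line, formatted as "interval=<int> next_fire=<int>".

Op 1: register job_A */14 -> active={job_A:*/14}
Op 2: unregister job_A -> active={}
Op 3: register job_D */12 -> active={job_D:*/12}
Op 4: register job_B */9 -> active={job_B:*/9, job_D:*/12}
Op 5: register job_C */12 -> active={job_B:*/9, job_C:*/12, job_D:*/12}
Op 6: unregister job_B -> active={job_C:*/12, job_D:*/12}
Op 7: register job_B */8 -> active={job_B:*/8, job_C:*/12, job_D:*/12}
Op 8: unregister job_C -> active={job_B:*/8, job_D:*/12}
Op 9: unregister job_B -> active={job_D:*/12}
Op 10: register job_C */12 -> active={job_C:*/12, job_D:*/12}
Final interval of job_D = 12
Next fire of job_D after T=128: (128//12+1)*12 = 132

Answer: interval=12 next_fire=132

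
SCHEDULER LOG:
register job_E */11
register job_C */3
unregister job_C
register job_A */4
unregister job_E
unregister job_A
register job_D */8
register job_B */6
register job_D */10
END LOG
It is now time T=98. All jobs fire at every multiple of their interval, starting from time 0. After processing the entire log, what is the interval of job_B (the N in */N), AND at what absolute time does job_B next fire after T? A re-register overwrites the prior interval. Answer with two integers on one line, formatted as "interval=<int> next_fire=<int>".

Answer: interval=6 next_fire=102

Derivation:
Op 1: register job_E */11 -> active={job_E:*/11}
Op 2: register job_C */3 -> active={job_C:*/3, job_E:*/11}
Op 3: unregister job_C -> active={job_E:*/11}
Op 4: register job_A */4 -> active={job_A:*/4, job_E:*/11}
Op 5: unregister job_E -> active={job_A:*/4}
Op 6: unregister job_A -> active={}
Op 7: register job_D */8 -> active={job_D:*/8}
Op 8: register job_B */6 -> active={job_B:*/6, job_D:*/8}
Op 9: register job_D */10 -> active={job_B:*/6, job_D:*/10}
Final interval of job_B = 6
Next fire of job_B after T=98: (98//6+1)*6 = 102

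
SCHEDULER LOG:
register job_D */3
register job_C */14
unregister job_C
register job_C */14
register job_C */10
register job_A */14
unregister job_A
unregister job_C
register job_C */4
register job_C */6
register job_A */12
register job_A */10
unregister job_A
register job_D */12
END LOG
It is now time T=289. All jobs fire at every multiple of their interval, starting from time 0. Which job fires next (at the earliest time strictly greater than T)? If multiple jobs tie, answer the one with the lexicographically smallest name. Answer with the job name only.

Op 1: register job_D */3 -> active={job_D:*/3}
Op 2: register job_C */14 -> active={job_C:*/14, job_D:*/3}
Op 3: unregister job_C -> active={job_D:*/3}
Op 4: register job_C */14 -> active={job_C:*/14, job_D:*/3}
Op 5: register job_C */10 -> active={job_C:*/10, job_D:*/3}
Op 6: register job_A */14 -> active={job_A:*/14, job_C:*/10, job_D:*/3}
Op 7: unregister job_A -> active={job_C:*/10, job_D:*/3}
Op 8: unregister job_C -> active={job_D:*/3}
Op 9: register job_C */4 -> active={job_C:*/4, job_D:*/3}
Op 10: register job_C */6 -> active={job_C:*/6, job_D:*/3}
Op 11: register job_A */12 -> active={job_A:*/12, job_C:*/6, job_D:*/3}
Op 12: register job_A */10 -> active={job_A:*/10, job_C:*/6, job_D:*/3}
Op 13: unregister job_A -> active={job_C:*/6, job_D:*/3}
Op 14: register job_D */12 -> active={job_C:*/6, job_D:*/12}
  job_C: interval 6, next fire after T=289 is 294
  job_D: interval 12, next fire after T=289 is 300
Earliest = 294, winner (lex tiebreak) = job_C

Answer: job_C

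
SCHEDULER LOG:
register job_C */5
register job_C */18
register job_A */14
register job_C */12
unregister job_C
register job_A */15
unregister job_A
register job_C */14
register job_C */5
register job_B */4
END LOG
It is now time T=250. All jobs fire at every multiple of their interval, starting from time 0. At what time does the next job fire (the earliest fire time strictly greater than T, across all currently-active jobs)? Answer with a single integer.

Answer: 252

Derivation:
Op 1: register job_C */5 -> active={job_C:*/5}
Op 2: register job_C */18 -> active={job_C:*/18}
Op 3: register job_A */14 -> active={job_A:*/14, job_C:*/18}
Op 4: register job_C */12 -> active={job_A:*/14, job_C:*/12}
Op 5: unregister job_C -> active={job_A:*/14}
Op 6: register job_A */15 -> active={job_A:*/15}
Op 7: unregister job_A -> active={}
Op 8: register job_C */14 -> active={job_C:*/14}
Op 9: register job_C */5 -> active={job_C:*/5}
Op 10: register job_B */4 -> active={job_B:*/4, job_C:*/5}
  job_B: interval 4, next fire after T=250 is 252
  job_C: interval 5, next fire after T=250 is 255
Earliest fire time = 252 (job job_B)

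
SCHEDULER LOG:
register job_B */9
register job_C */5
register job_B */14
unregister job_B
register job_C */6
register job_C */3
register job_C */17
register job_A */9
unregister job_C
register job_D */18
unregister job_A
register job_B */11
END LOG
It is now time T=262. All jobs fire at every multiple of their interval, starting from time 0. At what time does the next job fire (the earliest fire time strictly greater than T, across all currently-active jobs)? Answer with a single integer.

Op 1: register job_B */9 -> active={job_B:*/9}
Op 2: register job_C */5 -> active={job_B:*/9, job_C:*/5}
Op 3: register job_B */14 -> active={job_B:*/14, job_C:*/5}
Op 4: unregister job_B -> active={job_C:*/5}
Op 5: register job_C */6 -> active={job_C:*/6}
Op 6: register job_C */3 -> active={job_C:*/3}
Op 7: register job_C */17 -> active={job_C:*/17}
Op 8: register job_A */9 -> active={job_A:*/9, job_C:*/17}
Op 9: unregister job_C -> active={job_A:*/9}
Op 10: register job_D */18 -> active={job_A:*/9, job_D:*/18}
Op 11: unregister job_A -> active={job_D:*/18}
Op 12: register job_B */11 -> active={job_B:*/11, job_D:*/18}
  job_B: interval 11, next fire after T=262 is 264
  job_D: interval 18, next fire after T=262 is 270
Earliest fire time = 264 (job job_B)

Answer: 264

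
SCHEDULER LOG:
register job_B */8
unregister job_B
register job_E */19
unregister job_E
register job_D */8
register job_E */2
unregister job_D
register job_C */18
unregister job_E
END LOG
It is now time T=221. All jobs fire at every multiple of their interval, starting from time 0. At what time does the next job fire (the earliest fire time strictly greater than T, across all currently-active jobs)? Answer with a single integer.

Answer: 234

Derivation:
Op 1: register job_B */8 -> active={job_B:*/8}
Op 2: unregister job_B -> active={}
Op 3: register job_E */19 -> active={job_E:*/19}
Op 4: unregister job_E -> active={}
Op 5: register job_D */8 -> active={job_D:*/8}
Op 6: register job_E */2 -> active={job_D:*/8, job_E:*/2}
Op 7: unregister job_D -> active={job_E:*/2}
Op 8: register job_C */18 -> active={job_C:*/18, job_E:*/2}
Op 9: unregister job_E -> active={job_C:*/18}
  job_C: interval 18, next fire after T=221 is 234
Earliest fire time = 234 (job job_C)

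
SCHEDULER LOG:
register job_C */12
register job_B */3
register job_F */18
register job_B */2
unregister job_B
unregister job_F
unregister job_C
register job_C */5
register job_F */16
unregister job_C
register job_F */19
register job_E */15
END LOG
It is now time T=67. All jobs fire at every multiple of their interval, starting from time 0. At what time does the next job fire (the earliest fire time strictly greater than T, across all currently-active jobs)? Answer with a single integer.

Op 1: register job_C */12 -> active={job_C:*/12}
Op 2: register job_B */3 -> active={job_B:*/3, job_C:*/12}
Op 3: register job_F */18 -> active={job_B:*/3, job_C:*/12, job_F:*/18}
Op 4: register job_B */2 -> active={job_B:*/2, job_C:*/12, job_F:*/18}
Op 5: unregister job_B -> active={job_C:*/12, job_F:*/18}
Op 6: unregister job_F -> active={job_C:*/12}
Op 7: unregister job_C -> active={}
Op 8: register job_C */5 -> active={job_C:*/5}
Op 9: register job_F */16 -> active={job_C:*/5, job_F:*/16}
Op 10: unregister job_C -> active={job_F:*/16}
Op 11: register job_F */19 -> active={job_F:*/19}
Op 12: register job_E */15 -> active={job_E:*/15, job_F:*/19}
  job_E: interval 15, next fire after T=67 is 75
  job_F: interval 19, next fire after T=67 is 76
Earliest fire time = 75 (job job_E)

Answer: 75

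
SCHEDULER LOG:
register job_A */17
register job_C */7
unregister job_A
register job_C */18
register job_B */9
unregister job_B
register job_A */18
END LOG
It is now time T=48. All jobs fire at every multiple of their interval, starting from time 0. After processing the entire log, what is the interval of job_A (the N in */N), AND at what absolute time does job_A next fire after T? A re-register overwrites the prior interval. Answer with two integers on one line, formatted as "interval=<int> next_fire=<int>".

Answer: interval=18 next_fire=54

Derivation:
Op 1: register job_A */17 -> active={job_A:*/17}
Op 2: register job_C */7 -> active={job_A:*/17, job_C:*/7}
Op 3: unregister job_A -> active={job_C:*/7}
Op 4: register job_C */18 -> active={job_C:*/18}
Op 5: register job_B */9 -> active={job_B:*/9, job_C:*/18}
Op 6: unregister job_B -> active={job_C:*/18}
Op 7: register job_A */18 -> active={job_A:*/18, job_C:*/18}
Final interval of job_A = 18
Next fire of job_A after T=48: (48//18+1)*18 = 54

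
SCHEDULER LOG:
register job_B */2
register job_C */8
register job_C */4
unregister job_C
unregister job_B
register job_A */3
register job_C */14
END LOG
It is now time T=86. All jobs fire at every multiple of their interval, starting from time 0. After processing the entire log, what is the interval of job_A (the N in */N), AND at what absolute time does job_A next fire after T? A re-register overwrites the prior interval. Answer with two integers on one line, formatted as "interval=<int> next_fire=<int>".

Op 1: register job_B */2 -> active={job_B:*/2}
Op 2: register job_C */8 -> active={job_B:*/2, job_C:*/8}
Op 3: register job_C */4 -> active={job_B:*/2, job_C:*/4}
Op 4: unregister job_C -> active={job_B:*/2}
Op 5: unregister job_B -> active={}
Op 6: register job_A */3 -> active={job_A:*/3}
Op 7: register job_C */14 -> active={job_A:*/3, job_C:*/14}
Final interval of job_A = 3
Next fire of job_A after T=86: (86//3+1)*3 = 87

Answer: interval=3 next_fire=87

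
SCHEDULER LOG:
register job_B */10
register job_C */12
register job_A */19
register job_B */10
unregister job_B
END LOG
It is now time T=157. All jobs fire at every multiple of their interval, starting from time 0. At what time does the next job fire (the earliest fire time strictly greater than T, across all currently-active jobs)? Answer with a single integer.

Op 1: register job_B */10 -> active={job_B:*/10}
Op 2: register job_C */12 -> active={job_B:*/10, job_C:*/12}
Op 3: register job_A */19 -> active={job_A:*/19, job_B:*/10, job_C:*/12}
Op 4: register job_B */10 -> active={job_A:*/19, job_B:*/10, job_C:*/12}
Op 5: unregister job_B -> active={job_A:*/19, job_C:*/12}
  job_A: interval 19, next fire after T=157 is 171
  job_C: interval 12, next fire after T=157 is 168
Earliest fire time = 168 (job job_C)

Answer: 168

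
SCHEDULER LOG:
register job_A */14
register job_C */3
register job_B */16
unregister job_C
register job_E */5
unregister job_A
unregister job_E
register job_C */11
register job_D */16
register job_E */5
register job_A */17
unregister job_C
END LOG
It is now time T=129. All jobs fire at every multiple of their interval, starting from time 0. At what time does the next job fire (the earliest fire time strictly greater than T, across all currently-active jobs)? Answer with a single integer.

Op 1: register job_A */14 -> active={job_A:*/14}
Op 2: register job_C */3 -> active={job_A:*/14, job_C:*/3}
Op 3: register job_B */16 -> active={job_A:*/14, job_B:*/16, job_C:*/3}
Op 4: unregister job_C -> active={job_A:*/14, job_B:*/16}
Op 5: register job_E */5 -> active={job_A:*/14, job_B:*/16, job_E:*/5}
Op 6: unregister job_A -> active={job_B:*/16, job_E:*/5}
Op 7: unregister job_E -> active={job_B:*/16}
Op 8: register job_C */11 -> active={job_B:*/16, job_C:*/11}
Op 9: register job_D */16 -> active={job_B:*/16, job_C:*/11, job_D:*/16}
Op 10: register job_E */5 -> active={job_B:*/16, job_C:*/11, job_D:*/16, job_E:*/5}
Op 11: register job_A */17 -> active={job_A:*/17, job_B:*/16, job_C:*/11, job_D:*/16, job_E:*/5}
Op 12: unregister job_C -> active={job_A:*/17, job_B:*/16, job_D:*/16, job_E:*/5}
  job_A: interval 17, next fire after T=129 is 136
  job_B: interval 16, next fire after T=129 is 144
  job_D: interval 16, next fire after T=129 is 144
  job_E: interval 5, next fire after T=129 is 130
Earliest fire time = 130 (job job_E)

Answer: 130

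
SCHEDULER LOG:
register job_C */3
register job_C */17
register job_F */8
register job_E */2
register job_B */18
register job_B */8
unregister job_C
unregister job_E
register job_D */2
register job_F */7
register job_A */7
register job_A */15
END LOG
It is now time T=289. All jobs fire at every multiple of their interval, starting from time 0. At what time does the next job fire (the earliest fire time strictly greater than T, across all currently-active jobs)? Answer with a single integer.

Answer: 290

Derivation:
Op 1: register job_C */3 -> active={job_C:*/3}
Op 2: register job_C */17 -> active={job_C:*/17}
Op 3: register job_F */8 -> active={job_C:*/17, job_F:*/8}
Op 4: register job_E */2 -> active={job_C:*/17, job_E:*/2, job_F:*/8}
Op 5: register job_B */18 -> active={job_B:*/18, job_C:*/17, job_E:*/2, job_F:*/8}
Op 6: register job_B */8 -> active={job_B:*/8, job_C:*/17, job_E:*/2, job_F:*/8}
Op 7: unregister job_C -> active={job_B:*/8, job_E:*/2, job_F:*/8}
Op 8: unregister job_E -> active={job_B:*/8, job_F:*/8}
Op 9: register job_D */2 -> active={job_B:*/8, job_D:*/2, job_F:*/8}
Op 10: register job_F */7 -> active={job_B:*/8, job_D:*/2, job_F:*/7}
Op 11: register job_A */7 -> active={job_A:*/7, job_B:*/8, job_D:*/2, job_F:*/7}
Op 12: register job_A */15 -> active={job_A:*/15, job_B:*/8, job_D:*/2, job_F:*/7}
  job_A: interval 15, next fire after T=289 is 300
  job_B: interval 8, next fire after T=289 is 296
  job_D: interval 2, next fire after T=289 is 290
  job_F: interval 7, next fire after T=289 is 294
Earliest fire time = 290 (job job_D)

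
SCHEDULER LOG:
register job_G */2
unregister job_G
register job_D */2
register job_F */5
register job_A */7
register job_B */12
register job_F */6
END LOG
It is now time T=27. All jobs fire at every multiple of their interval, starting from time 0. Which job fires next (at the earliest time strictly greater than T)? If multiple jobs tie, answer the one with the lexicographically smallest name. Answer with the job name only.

Op 1: register job_G */2 -> active={job_G:*/2}
Op 2: unregister job_G -> active={}
Op 3: register job_D */2 -> active={job_D:*/2}
Op 4: register job_F */5 -> active={job_D:*/2, job_F:*/5}
Op 5: register job_A */7 -> active={job_A:*/7, job_D:*/2, job_F:*/5}
Op 6: register job_B */12 -> active={job_A:*/7, job_B:*/12, job_D:*/2, job_F:*/5}
Op 7: register job_F */6 -> active={job_A:*/7, job_B:*/12, job_D:*/2, job_F:*/6}
  job_A: interval 7, next fire after T=27 is 28
  job_B: interval 12, next fire after T=27 is 36
  job_D: interval 2, next fire after T=27 is 28
  job_F: interval 6, next fire after T=27 is 30
Earliest = 28, winner (lex tiebreak) = job_A

Answer: job_A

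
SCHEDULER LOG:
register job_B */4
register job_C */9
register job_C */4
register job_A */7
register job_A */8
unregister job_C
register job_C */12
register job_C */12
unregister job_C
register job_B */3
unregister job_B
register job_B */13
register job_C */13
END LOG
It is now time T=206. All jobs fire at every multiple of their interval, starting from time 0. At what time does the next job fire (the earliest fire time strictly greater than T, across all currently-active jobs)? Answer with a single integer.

Op 1: register job_B */4 -> active={job_B:*/4}
Op 2: register job_C */9 -> active={job_B:*/4, job_C:*/9}
Op 3: register job_C */4 -> active={job_B:*/4, job_C:*/4}
Op 4: register job_A */7 -> active={job_A:*/7, job_B:*/4, job_C:*/4}
Op 5: register job_A */8 -> active={job_A:*/8, job_B:*/4, job_C:*/4}
Op 6: unregister job_C -> active={job_A:*/8, job_B:*/4}
Op 7: register job_C */12 -> active={job_A:*/8, job_B:*/4, job_C:*/12}
Op 8: register job_C */12 -> active={job_A:*/8, job_B:*/4, job_C:*/12}
Op 9: unregister job_C -> active={job_A:*/8, job_B:*/4}
Op 10: register job_B */3 -> active={job_A:*/8, job_B:*/3}
Op 11: unregister job_B -> active={job_A:*/8}
Op 12: register job_B */13 -> active={job_A:*/8, job_B:*/13}
Op 13: register job_C */13 -> active={job_A:*/8, job_B:*/13, job_C:*/13}
  job_A: interval 8, next fire after T=206 is 208
  job_B: interval 13, next fire after T=206 is 208
  job_C: interval 13, next fire after T=206 is 208
Earliest fire time = 208 (job job_A)

Answer: 208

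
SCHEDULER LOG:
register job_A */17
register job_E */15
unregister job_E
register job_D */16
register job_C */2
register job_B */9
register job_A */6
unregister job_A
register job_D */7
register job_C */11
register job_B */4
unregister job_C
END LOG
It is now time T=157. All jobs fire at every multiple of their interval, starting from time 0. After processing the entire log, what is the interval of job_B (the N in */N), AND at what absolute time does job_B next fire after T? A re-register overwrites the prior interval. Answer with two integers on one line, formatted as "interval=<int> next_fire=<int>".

Op 1: register job_A */17 -> active={job_A:*/17}
Op 2: register job_E */15 -> active={job_A:*/17, job_E:*/15}
Op 3: unregister job_E -> active={job_A:*/17}
Op 4: register job_D */16 -> active={job_A:*/17, job_D:*/16}
Op 5: register job_C */2 -> active={job_A:*/17, job_C:*/2, job_D:*/16}
Op 6: register job_B */9 -> active={job_A:*/17, job_B:*/9, job_C:*/2, job_D:*/16}
Op 7: register job_A */6 -> active={job_A:*/6, job_B:*/9, job_C:*/2, job_D:*/16}
Op 8: unregister job_A -> active={job_B:*/9, job_C:*/2, job_D:*/16}
Op 9: register job_D */7 -> active={job_B:*/9, job_C:*/2, job_D:*/7}
Op 10: register job_C */11 -> active={job_B:*/9, job_C:*/11, job_D:*/7}
Op 11: register job_B */4 -> active={job_B:*/4, job_C:*/11, job_D:*/7}
Op 12: unregister job_C -> active={job_B:*/4, job_D:*/7}
Final interval of job_B = 4
Next fire of job_B after T=157: (157//4+1)*4 = 160

Answer: interval=4 next_fire=160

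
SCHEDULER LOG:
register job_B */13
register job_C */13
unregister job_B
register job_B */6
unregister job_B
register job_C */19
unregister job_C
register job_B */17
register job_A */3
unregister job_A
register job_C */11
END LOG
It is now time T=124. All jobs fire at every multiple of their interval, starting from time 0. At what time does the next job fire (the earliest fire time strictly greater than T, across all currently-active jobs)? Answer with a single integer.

Op 1: register job_B */13 -> active={job_B:*/13}
Op 2: register job_C */13 -> active={job_B:*/13, job_C:*/13}
Op 3: unregister job_B -> active={job_C:*/13}
Op 4: register job_B */6 -> active={job_B:*/6, job_C:*/13}
Op 5: unregister job_B -> active={job_C:*/13}
Op 6: register job_C */19 -> active={job_C:*/19}
Op 7: unregister job_C -> active={}
Op 8: register job_B */17 -> active={job_B:*/17}
Op 9: register job_A */3 -> active={job_A:*/3, job_B:*/17}
Op 10: unregister job_A -> active={job_B:*/17}
Op 11: register job_C */11 -> active={job_B:*/17, job_C:*/11}
  job_B: interval 17, next fire after T=124 is 136
  job_C: interval 11, next fire after T=124 is 132
Earliest fire time = 132 (job job_C)

Answer: 132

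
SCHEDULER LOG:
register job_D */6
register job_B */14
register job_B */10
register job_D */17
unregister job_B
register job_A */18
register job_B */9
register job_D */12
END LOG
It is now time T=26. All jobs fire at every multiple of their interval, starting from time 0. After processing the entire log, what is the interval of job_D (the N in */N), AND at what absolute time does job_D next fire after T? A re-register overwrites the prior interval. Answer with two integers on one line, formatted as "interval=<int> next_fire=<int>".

Answer: interval=12 next_fire=36

Derivation:
Op 1: register job_D */6 -> active={job_D:*/6}
Op 2: register job_B */14 -> active={job_B:*/14, job_D:*/6}
Op 3: register job_B */10 -> active={job_B:*/10, job_D:*/6}
Op 4: register job_D */17 -> active={job_B:*/10, job_D:*/17}
Op 5: unregister job_B -> active={job_D:*/17}
Op 6: register job_A */18 -> active={job_A:*/18, job_D:*/17}
Op 7: register job_B */9 -> active={job_A:*/18, job_B:*/9, job_D:*/17}
Op 8: register job_D */12 -> active={job_A:*/18, job_B:*/9, job_D:*/12}
Final interval of job_D = 12
Next fire of job_D after T=26: (26//12+1)*12 = 36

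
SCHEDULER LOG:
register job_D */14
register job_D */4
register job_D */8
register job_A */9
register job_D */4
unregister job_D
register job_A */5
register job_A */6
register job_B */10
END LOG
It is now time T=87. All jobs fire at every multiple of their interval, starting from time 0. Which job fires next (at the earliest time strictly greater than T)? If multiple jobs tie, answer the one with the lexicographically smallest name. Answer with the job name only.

Op 1: register job_D */14 -> active={job_D:*/14}
Op 2: register job_D */4 -> active={job_D:*/4}
Op 3: register job_D */8 -> active={job_D:*/8}
Op 4: register job_A */9 -> active={job_A:*/9, job_D:*/8}
Op 5: register job_D */4 -> active={job_A:*/9, job_D:*/4}
Op 6: unregister job_D -> active={job_A:*/9}
Op 7: register job_A */5 -> active={job_A:*/5}
Op 8: register job_A */6 -> active={job_A:*/6}
Op 9: register job_B */10 -> active={job_A:*/6, job_B:*/10}
  job_A: interval 6, next fire after T=87 is 90
  job_B: interval 10, next fire after T=87 is 90
Earliest = 90, winner (lex tiebreak) = job_A

Answer: job_A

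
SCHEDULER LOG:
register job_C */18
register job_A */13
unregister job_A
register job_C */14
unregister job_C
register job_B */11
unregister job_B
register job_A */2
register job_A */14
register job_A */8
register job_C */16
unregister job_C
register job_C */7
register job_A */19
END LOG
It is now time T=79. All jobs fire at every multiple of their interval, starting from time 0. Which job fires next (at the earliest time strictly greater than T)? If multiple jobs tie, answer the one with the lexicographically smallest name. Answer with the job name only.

Op 1: register job_C */18 -> active={job_C:*/18}
Op 2: register job_A */13 -> active={job_A:*/13, job_C:*/18}
Op 3: unregister job_A -> active={job_C:*/18}
Op 4: register job_C */14 -> active={job_C:*/14}
Op 5: unregister job_C -> active={}
Op 6: register job_B */11 -> active={job_B:*/11}
Op 7: unregister job_B -> active={}
Op 8: register job_A */2 -> active={job_A:*/2}
Op 9: register job_A */14 -> active={job_A:*/14}
Op 10: register job_A */8 -> active={job_A:*/8}
Op 11: register job_C */16 -> active={job_A:*/8, job_C:*/16}
Op 12: unregister job_C -> active={job_A:*/8}
Op 13: register job_C */7 -> active={job_A:*/8, job_C:*/7}
Op 14: register job_A */19 -> active={job_A:*/19, job_C:*/7}
  job_A: interval 19, next fire after T=79 is 95
  job_C: interval 7, next fire after T=79 is 84
Earliest = 84, winner (lex tiebreak) = job_C

Answer: job_C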